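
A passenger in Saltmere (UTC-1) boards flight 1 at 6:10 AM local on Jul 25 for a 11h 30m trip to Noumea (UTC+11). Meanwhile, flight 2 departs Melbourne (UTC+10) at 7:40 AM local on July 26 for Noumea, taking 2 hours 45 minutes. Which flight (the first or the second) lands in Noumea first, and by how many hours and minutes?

the first, by 5 hours 45 minutes

Flight 1 in UTC: 6:10 AM + 1:00 = 7:10 AM on Jul 25.
+11 hours and 30 minutes → arrive 6:40 PM UTC on Jul 25.
Flight 2 in UTC: 7:40 AM − 10:00 = 9:40 PM on Jul 25.
+2 hours 45 minutes → arrive 12:25 AM UTC on Jul 26.
Flight 1 lands earlier by 5 hours 45 minutes.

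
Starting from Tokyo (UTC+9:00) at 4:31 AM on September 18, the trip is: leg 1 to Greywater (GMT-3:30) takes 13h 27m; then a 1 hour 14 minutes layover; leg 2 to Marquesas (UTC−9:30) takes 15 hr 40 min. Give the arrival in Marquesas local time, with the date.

Convert departure to UTC: 4:31 AM − 9:00 = 7:31 PM UTC on Sep 17.
Add 13 hours 27 minutes leg 1 → 8:58 AM UTC (Sep 18).
Add 1 hour 14 minutes layover in Greywater → 10:12 AM UTC.
Add 15 hours 40 minutes leg 2 → 1:52 AM UTC (Sep 19).
Marquesas is UTC−9:30, so local arrival = 1:52 AM − 9:30 = 4:22 PM on Sep 18.

4:22 PM on September 18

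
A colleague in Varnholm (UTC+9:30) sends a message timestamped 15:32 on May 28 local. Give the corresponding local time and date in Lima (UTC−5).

01:02 on May 28

In UTC: 15:32 − 9:30 = 06:02 on May 28.
Lima is UTC−5:00: 06:02 − 5:00 = 01:02 on May 28.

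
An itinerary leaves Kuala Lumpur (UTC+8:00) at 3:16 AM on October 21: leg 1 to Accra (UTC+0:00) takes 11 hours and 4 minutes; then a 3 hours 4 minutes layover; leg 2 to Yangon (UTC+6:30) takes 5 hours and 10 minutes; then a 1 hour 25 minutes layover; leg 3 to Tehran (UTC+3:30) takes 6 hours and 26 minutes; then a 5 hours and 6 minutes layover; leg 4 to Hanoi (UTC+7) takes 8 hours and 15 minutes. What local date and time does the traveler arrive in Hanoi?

6:46 PM on Oct 22

Convert departure to UTC: 3:16 AM − 8:00 = 7:16 PM UTC on Oct 20.
Add 11 hours 4 minutes leg 1 → 6:20 AM UTC (Oct 21).
Add 3 hours and 4 minutes layover in Accra → 9:24 AM UTC.
Add 5 hours and 10 minutes leg 2 → 2:34 PM UTC.
Add 1 hour and 25 minutes layover in Yangon → 3:59 PM UTC.
Add 6 hours and 26 minutes leg 3 → 10:25 PM UTC.
Add 5 hours 6 minutes layover in Tehran → 3:31 AM UTC (Oct 22).
Add 8 hours 15 minutes leg 4 → 11:46 AM UTC.
Hanoi is UTC+7:00, so local arrival = 11:46 AM + 7:00 = 6:46 PM on Oct 22.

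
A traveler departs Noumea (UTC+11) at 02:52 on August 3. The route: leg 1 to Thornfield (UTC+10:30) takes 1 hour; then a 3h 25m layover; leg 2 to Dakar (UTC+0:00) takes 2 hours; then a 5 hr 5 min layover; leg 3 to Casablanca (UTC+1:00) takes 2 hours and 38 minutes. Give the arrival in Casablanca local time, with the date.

Convert departure to UTC: 02:52 − 11:00 = 15:52 UTC on Aug 2.
Add 1 hour leg 1 → 16:52 UTC.
Add 3 hours 25 minutes layover in Thornfield → 20:17 UTC.
Add 2 hours leg 2 → 22:17 UTC.
Add 5 hours 5 minutes layover in Dakar → 03:22 UTC (Aug 3).
Add 2 hours and 38 minutes leg 3 → 06:00 UTC.
Casablanca is UTC+1:00, so local arrival = 06:00 + 1:00 = 07:00 on Aug 3.

07:00 on Aug 3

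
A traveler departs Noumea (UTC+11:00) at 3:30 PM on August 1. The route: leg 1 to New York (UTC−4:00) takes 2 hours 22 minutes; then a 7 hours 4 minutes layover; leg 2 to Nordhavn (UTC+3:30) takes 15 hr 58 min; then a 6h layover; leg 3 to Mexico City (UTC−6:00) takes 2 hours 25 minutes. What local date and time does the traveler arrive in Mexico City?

8:19 AM on Aug 2

Convert departure to UTC: 3:30 PM − 11:00 = 4:30 AM UTC on Aug 1.
Add 2 hours and 22 minutes leg 1 → 6:52 AM UTC.
Add 7 hours 4 minutes layover in New York → 1:56 PM UTC.
Add 15 hours and 58 minutes leg 2 → 5:54 AM UTC (Aug 2).
Add 6 hours layover in Nordhavn → 11:54 AM UTC.
Add 2 hours and 25 minutes leg 3 → 2:19 PM UTC.
Mexico City is UTC−6:00, so local arrival = 2:19 PM − 6:00 = 8:19 AM on Aug 2.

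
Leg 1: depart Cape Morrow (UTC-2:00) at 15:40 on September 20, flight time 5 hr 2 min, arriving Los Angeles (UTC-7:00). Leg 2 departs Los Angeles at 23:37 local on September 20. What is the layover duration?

7 hours 55 minutes

Convert departure to UTC: 15:40 + 2:00 = 17:40 UTC on Sep 20.
Add 5 hours and 2 minutes flight time → 22:42 UTC.
Los Angeles is UTC−7:00, so local arrival = 22:42 − 7:00 = 15:42 on Sep 20.
Layover = 23:37 − 15:42 = 7 hours 55 minutes.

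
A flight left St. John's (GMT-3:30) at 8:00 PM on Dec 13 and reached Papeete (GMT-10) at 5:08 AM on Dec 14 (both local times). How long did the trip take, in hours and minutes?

15 hours 38 minutes

Departure in UTC: 8:00 PM + 3:30 = 11:30 PM on Dec 13.
Arrival in UTC: 5:08 AM + 10:00 = 3:08 PM on Dec 14.
Elapsed = 3:08 PM − 11:30 PM (+1 day) = 15 hours 38 minutes.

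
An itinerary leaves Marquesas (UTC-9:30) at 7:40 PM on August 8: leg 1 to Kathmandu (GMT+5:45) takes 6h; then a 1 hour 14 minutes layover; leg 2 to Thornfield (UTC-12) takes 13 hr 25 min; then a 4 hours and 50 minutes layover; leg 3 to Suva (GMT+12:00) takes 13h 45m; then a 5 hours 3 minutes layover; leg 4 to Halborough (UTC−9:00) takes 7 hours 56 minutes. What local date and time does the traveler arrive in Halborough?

12:23 AM on August 11

Convert departure to UTC: 7:40 PM + 9:30 = 5:10 AM UTC on Aug 9.
Add 6 hours leg 1 → 11:10 AM UTC.
Add 1 hour and 14 minutes layover in Kathmandu → 12:24 PM UTC.
Add 13 hours 25 minutes leg 2 → 1:49 AM UTC (Aug 10).
Add 4 hours 50 minutes layover in Thornfield → 6:39 AM UTC.
Add 13 hours and 45 minutes leg 3 → 8:24 PM UTC.
Add 5 hours 3 minutes layover in Suva → 1:27 AM UTC (Aug 11).
Add 7 hours 56 minutes leg 4 → 9:23 AM UTC.
Halborough is UTC−9:00, so local arrival = 9:23 AM − 9:00 = 12:23 AM on Aug 11.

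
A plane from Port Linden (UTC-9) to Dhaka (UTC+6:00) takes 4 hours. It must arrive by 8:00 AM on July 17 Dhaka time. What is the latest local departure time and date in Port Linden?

1:00 PM on July 16

Target arrival in UTC: 8:00 AM − 6:00 = 2:00 AM on Jul 17.
Subtract 4 hours → departure 10:00 PM UTC on Jul 16.
Port Linden is UTC−9:00: 10:00 PM − 9:00 = 1:00 PM on Jul 16.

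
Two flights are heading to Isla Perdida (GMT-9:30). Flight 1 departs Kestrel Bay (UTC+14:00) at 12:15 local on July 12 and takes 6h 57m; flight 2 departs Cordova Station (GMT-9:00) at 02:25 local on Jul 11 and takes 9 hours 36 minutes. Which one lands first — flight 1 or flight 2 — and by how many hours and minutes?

the second, by 8 hours 11 minutes

Flight 1 in UTC: 12:15 − 14:00 = 22:15 on Jul 11.
+6 hours 57 minutes → arrive 05:12 UTC on Jul 12.
Flight 2 in UTC: 02:25 + 9:00 = 11:25 on Jul 11.
+9 hours 36 minutes → arrive 21:01 UTC on Jul 11.
Flight 2 lands earlier by 8 hours 11 minutes.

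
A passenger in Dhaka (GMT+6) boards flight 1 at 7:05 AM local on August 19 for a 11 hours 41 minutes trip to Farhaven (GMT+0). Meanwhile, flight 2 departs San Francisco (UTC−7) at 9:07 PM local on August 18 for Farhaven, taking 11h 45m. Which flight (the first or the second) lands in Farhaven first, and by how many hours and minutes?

Flight 1 in UTC: 7:05 AM − 6:00 = 1:05 AM on Aug 19.
+11 hours 41 minutes → arrive 12:46 PM UTC on Aug 19.
Flight 2 in UTC: 9:07 PM + 7:00 = 4:07 AM on Aug 19.
+11 hours 45 minutes → arrive 3:52 PM UTC on Aug 19.
Flight 1 lands earlier by 3 hours 6 minutes.

the first, by 3 hours 6 minutes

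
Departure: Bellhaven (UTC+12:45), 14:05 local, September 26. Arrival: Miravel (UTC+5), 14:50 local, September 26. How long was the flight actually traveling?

Departure in UTC: 14:05 − 12:45 = 01:20 on Sep 26.
Arrival in UTC: 14:50 − 5:00 = 09:50 on Sep 26.
Elapsed = 09:50 − 01:20 = 8 hours 30 minutes.

8 hours 30 minutes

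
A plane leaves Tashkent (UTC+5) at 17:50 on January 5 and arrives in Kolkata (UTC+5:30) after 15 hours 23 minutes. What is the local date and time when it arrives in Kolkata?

Convert departure to UTC: 17:50 − 5:00 = 12:50 UTC on Jan 5.
Add 15 hours and 23 minutes travel time → 04:13 UTC (Jan 6).
Kolkata is UTC+5:30, so local arrival = 04:13 + 5:30 = 09:43 on Jan 6.

09:43 on January 6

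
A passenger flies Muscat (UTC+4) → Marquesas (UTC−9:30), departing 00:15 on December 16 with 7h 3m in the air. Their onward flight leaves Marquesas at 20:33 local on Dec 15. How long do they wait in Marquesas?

2 hours 45 minutes

Convert departure to UTC: 00:15 − 4:00 = 20:15 UTC on Dec 15.
Add 7 hours and 3 minutes flight time → 03:18 UTC (Dec 16).
Marquesas is UTC−9:30, so local arrival = 03:18 − 9:30 = 17:48 on Dec 15.
Layover = 20:33 − 17:48 = 2 hours 45 minutes.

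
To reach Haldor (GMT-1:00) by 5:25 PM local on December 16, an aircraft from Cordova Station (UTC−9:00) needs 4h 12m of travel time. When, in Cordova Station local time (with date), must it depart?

5:13 AM on December 16

Target arrival in UTC: 5:25 PM + 1:00 = 6:25 PM on Dec 16.
Subtract 4 hours 12 minutes → departure 2:13 PM UTC on Dec 16.
Cordova Station is UTC−9:00: 2:13 PM − 9:00 = 5:13 AM on Dec 16.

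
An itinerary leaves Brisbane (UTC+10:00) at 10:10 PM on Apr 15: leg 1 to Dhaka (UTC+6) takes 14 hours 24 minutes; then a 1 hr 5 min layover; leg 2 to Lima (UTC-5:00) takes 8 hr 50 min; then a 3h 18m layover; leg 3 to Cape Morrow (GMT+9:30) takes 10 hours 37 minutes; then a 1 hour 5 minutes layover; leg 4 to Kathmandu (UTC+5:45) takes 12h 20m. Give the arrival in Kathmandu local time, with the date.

Convert departure to UTC: 10:10 PM − 10:00 = 12:10 PM UTC on Apr 15.
Add 14 hours and 24 minutes leg 1 → 2:34 AM UTC (Apr 16).
Add 1 hour and 5 minutes layover in Dhaka → 3:39 AM UTC.
Add 8 hours and 50 minutes leg 2 → 12:29 PM UTC.
Add 3 hours 18 minutes layover in Lima → 3:47 PM UTC.
Add 10 hours 37 minutes leg 3 → 2:24 AM UTC (Apr 17).
Add 1 hour 5 minutes layover in Cape Morrow → 3:29 AM UTC.
Add 12 hours 20 minutes leg 4 → 3:49 PM UTC.
Kathmandu is UTC+5:45, so local arrival = 3:49 PM + 5:45 = 9:34 PM on Apr 17.

9:34 PM on April 17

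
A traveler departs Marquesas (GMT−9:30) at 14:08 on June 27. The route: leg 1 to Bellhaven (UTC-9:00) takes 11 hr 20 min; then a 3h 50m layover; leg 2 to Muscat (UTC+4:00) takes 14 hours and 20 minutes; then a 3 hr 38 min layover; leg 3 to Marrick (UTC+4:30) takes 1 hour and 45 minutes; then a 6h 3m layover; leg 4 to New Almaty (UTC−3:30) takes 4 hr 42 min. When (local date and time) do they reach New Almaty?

17:46 on June 29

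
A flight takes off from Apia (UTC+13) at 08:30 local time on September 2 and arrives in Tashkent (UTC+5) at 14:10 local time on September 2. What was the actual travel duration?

13 hours 40 minutes

Departure in UTC: 08:30 − 13:00 = 19:30 on Sep 1.
Arrival in UTC: 14:10 − 5:00 = 09:10 on Sep 2.
Elapsed = 09:10 − 19:30 (+1 day) = 13 hours 40 minutes.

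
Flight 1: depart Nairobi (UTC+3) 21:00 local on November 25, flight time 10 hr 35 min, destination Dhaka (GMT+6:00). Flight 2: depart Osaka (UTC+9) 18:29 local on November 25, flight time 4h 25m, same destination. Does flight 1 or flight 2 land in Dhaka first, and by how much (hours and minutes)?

Flight 1 in UTC: 21:00 − 3:00 = 18:00 on Nov 25.
+10 hours and 35 minutes → arrive 04:35 UTC on Nov 26.
Flight 2 in UTC: 18:29 − 9:00 = 09:29 on Nov 25.
+4 hours and 25 minutes → arrive 13:54 UTC on Nov 25.
Flight 2 lands earlier by 14 hours 41 minutes.

the second, by 14 hours 41 minutes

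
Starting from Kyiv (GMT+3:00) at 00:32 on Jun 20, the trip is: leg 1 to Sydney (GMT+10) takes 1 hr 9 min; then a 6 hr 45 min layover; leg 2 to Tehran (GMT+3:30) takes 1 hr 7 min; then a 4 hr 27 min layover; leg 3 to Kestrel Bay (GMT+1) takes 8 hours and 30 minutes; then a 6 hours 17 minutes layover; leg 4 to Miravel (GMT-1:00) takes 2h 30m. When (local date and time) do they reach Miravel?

Convert departure to UTC: 00:32 − 3:00 = 21:32 UTC on Jun 19.
Add 1 hour and 9 minutes leg 1 → 22:41 UTC.
Add 6 hours and 45 minutes layover in Sydney → 05:26 UTC (Jun 20).
Add 1 hour 7 minutes leg 2 → 06:33 UTC.
Add 4 hours and 27 minutes layover in Tehran → 11:00 UTC.
Add 8 hours 30 minutes leg 3 → 19:30 UTC.
Add 6 hours 17 minutes layover in Kestrel Bay → 01:47 UTC (Jun 21).
Add 2 hours and 30 minutes leg 4 → 04:17 UTC.
Miravel is UTC−1:00, so local arrival = 04:17 − 1:00 = 03:17 on Jun 21.

03:17 on Jun 21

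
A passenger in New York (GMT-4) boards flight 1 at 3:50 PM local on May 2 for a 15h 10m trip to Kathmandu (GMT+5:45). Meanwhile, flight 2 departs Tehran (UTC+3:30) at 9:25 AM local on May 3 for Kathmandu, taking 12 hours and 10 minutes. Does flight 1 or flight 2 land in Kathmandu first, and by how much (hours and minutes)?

the first, by 7 hours 5 minutes

Flight 1 in UTC: 3:50 PM + 4:00 = 7:50 PM on May 2.
+15 hours and 10 minutes → arrive 11:00 AM UTC on May 3.
Flight 2 in UTC: 9:25 AM − 3:30 = 5:55 AM on May 3.
+12 hours and 10 minutes → arrive 6:05 PM UTC on May 3.
Flight 1 lands earlier by 7 hours 5 minutes.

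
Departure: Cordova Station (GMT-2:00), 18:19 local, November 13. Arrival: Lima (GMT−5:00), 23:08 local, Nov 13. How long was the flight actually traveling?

Departure in UTC: 18:19 + 2:00 = 20:19 on Nov 13.
Arrival in UTC: 23:08 + 5:00 = 04:08 on Nov 14.
Elapsed = 04:08 − 20:19 (+1 day) = 7 hours 49 minutes.

7 hours 49 minutes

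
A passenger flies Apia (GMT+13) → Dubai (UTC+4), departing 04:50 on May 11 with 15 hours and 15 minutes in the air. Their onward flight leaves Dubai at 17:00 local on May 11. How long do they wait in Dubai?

5 hours 55 minutes

Convert departure to UTC: 04:50 − 13:00 = 15:50 UTC on May 10.
Add 15 hours 15 minutes flight time → 07:05 UTC (May 11).
Dubai is UTC+4:00, so local arrival = 07:05 + 4:00 = 11:05 on May 11.
Layover = 17:00 − 11:05 = 5 hours 55 minutes.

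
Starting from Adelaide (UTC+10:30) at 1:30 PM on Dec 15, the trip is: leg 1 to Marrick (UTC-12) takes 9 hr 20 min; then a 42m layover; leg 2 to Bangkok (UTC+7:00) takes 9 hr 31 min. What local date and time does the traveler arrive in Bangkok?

5:33 AM on December 16

Convert departure to UTC: 1:30 PM − 10:30 = 3:00 AM UTC on Dec 15.
Add 9 hours 20 minutes leg 1 → 12:20 PM UTC.
Add 42 minutes layover in Marrick → 1:02 PM UTC.
Add 9 hours 31 minutes leg 2 → 10:33 PM UTC.
Bangkok is UTC+7:00, so local arrival = 10:33 PM + 7:00 = 5:33 AM on Dec 16.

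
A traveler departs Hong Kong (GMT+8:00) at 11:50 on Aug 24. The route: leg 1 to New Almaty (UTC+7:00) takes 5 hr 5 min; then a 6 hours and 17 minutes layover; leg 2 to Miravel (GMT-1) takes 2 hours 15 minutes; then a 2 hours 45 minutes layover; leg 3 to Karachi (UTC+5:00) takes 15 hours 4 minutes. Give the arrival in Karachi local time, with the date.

16:16 on August 25

Convert departure to UTC: 11:50 − 8:00 = 03:50 UTC on Aug 24.
Add 5 hours and 5 minutes leg 1 → 08:55 UTC.
Add 6 hours 17 minutes layover in New Almaty → 15:12 UTC.
Add 2 hours 15 minutes leg 2 → 17:27 UTC.
Add 2 hours 45 minutes layover in Miravel → 20:12 UTC.
Add 15 hours 4 minutes leg 3 → 11:16 UTC (Aug 25).
Karachi is UTC+5:00, so local arrival = 11:16 + 5:00 = 16:16 on Aug 25.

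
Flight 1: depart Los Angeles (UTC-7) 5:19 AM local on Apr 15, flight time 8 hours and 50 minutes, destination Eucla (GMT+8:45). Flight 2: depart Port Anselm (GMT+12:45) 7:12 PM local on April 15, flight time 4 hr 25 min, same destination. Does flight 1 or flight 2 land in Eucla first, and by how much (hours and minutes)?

the second, by 10 hours 17 minutes

Flight 1 in UTC: 5:19 AM + 7:00 = 12:19 PM on Apr 15.
+8 hours and 50 minutes → arrive 9:09 PM UTC on Apr 15.
Flight 2 in UTC: 7:12 PM − 12:45 = 6:27 AM on Apr 15.
+4 hours 25 minutes → arrive 10:52 AM UTC on Apr 15.
Flight 2 lands earlier by 10 hours 17 minutes.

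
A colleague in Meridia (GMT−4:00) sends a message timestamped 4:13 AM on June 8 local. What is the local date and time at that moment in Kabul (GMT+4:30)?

12:43 PM on June 8

In UTC: 4:13 AM + 4:00 = 8:13 AM on Jun 8.
Kabul is UTC+4:30: 8:13 AM + 4:30 = 12:43 PM on Jun 8.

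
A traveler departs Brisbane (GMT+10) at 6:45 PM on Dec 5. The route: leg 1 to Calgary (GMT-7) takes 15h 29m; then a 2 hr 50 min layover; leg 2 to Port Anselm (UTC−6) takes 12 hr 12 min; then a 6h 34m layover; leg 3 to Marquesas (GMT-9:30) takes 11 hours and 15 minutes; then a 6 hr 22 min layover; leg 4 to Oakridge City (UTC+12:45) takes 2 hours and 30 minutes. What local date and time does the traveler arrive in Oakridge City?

Convert departure to UTC: 6:45 PM − 10:00 = 8:45 AM UTC on Dec 5.
Add 15 hours 29 minutes leg 1 → 12:14 AM UTC (Dec 6).
Add 2 hours 50 minutes layover in Calgary → 3:04 AM UTC.
Add 12 hours 12 minutes leg 2 → 3:16 PM UTC.
Add 6 hours and 34 minutes layover in Port Anselm → 9:50 PM UTC.
Add 11 hours and 15 minutes leg 3 → 9:05 AM UTC (Dec 7).
Add 6 hours and 22 minutes layover in Marquesas → 3:27 PM UTC.
Add 2 hours and 30 minutes leg 4 → 5:57 PM UTC.
Oakridge City is UTC+12:45, so local arrival = 5:57 PM + 12:45 = 6:42 AM on Dec 8.

6:42 AM on December 8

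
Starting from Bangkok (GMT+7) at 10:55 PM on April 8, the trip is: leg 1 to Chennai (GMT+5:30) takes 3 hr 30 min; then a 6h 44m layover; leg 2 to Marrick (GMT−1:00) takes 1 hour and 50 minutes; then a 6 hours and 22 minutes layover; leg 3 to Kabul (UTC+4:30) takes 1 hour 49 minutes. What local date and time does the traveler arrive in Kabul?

4:40 PM on April 9

Convert departure to UTC: 10:55 PM − 7:00 = 3:55 PM UTC on Apr 8.
Add 3 hours and 30 minutes leg 1 → 7:25 PM UTC.
Add 6 hours and 44 minutes layover in Chennai → 2:09 AM UTC (Apr 9).
Add 1 hour 50 minutes leg 2 → 3:59 AM UTC.
Add 6 hours and 22 minutes layover in Marrick → 10:21 AM UTC.
Add 1 hour 49 minutes leg 3 → 12:10 PM UTC.
Kabul is UTC+4:30, so local arrival = 12:10 PM + 4:30 = 4:40 PM on Apr 9.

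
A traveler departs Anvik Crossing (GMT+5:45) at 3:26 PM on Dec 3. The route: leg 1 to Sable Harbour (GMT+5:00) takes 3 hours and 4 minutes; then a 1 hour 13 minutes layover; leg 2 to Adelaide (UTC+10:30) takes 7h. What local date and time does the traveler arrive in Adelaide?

7:28 AM on December 4

Convert departure to UTC: 3:26 PM − 5:45 = 9:41 AM UTC on Dec 3.
Add 3 hours 4 minutes leg 1 → 12:45 PM UTC.
Add 1 hour 13 minutes layover in Sable Harbour → 1:58 PM UTC.
Add 7 hours leg 2 → 8:58 PM UTC.
Adelaide is UTC+10:30, so local arrival = 8:58 PM + 10:30 = 7:28 AM on Dec 4.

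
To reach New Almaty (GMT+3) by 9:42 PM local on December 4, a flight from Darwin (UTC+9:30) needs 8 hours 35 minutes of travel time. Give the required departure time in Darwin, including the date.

7:37 PM on Dec 4

Target arrival in UTC: 9:42 PM − 3:00 = 6:42 PM on Dec 4.
Subtract 8 hours 35 minutes → departure 10:07 AM UTC on Dec 4.
Darwin is UTC+9:30: 10:07 AM + 9:30 = 7:37 PM on Dec 4.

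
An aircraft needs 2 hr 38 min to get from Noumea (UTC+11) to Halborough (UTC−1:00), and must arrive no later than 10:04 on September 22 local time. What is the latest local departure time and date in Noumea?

19:26 on September 22

Target arrival in UTC: 10:04 + 1:00 = 11:04 on Sep 22.
Subtract 2 hours 38 minutes → departure 08:26 UTC on Sep 22.
Noumea is UTC+11:00: 08:26 + 11:00 = 19:26 on Sep 22.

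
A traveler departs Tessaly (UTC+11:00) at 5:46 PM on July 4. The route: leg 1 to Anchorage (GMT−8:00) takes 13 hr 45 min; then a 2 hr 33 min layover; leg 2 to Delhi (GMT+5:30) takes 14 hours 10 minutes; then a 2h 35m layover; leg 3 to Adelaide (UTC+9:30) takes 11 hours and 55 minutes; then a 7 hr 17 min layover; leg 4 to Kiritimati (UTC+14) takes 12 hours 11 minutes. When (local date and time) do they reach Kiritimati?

1:12 PM on Jul 7

Convert departure to UTC: 5:46 PM − 11:00 = 6:46 AM UTC on Jul 4.
Add 13 hours and 45 minutes leg 1 → 8:31 PM UTC.
Add 2 hours and 33 minutes layover in Anchorage → 11:04 PM UTC.
Add 14 hours and 10 minutes leg 2 → 1:14 PM UTC (Jul 5).
Add 2 hours 35 minutes layover in Delhi → 3:49 PM UTC.
Add 11 hours and 55 minutes leg 3 → 3:44 AM UTC (Jul 6).
Add 7 hours and 17 minutes layover in Adelaide → 11:01 AM UTC.
Add 12 hours and 11 minutes leg 4 → 11:12 PM UTC.
Kiritimati is UTC+14:00, so local arrival = 11:12 PM + 14:00 = 1:12 PM on Jul 7.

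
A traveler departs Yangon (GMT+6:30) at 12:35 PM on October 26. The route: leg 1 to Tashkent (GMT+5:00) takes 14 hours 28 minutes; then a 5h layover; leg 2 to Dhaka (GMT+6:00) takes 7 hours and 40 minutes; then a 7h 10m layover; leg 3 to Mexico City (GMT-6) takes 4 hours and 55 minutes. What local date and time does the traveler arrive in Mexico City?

Convert departure to UTC: 12:35 PM − 6:30 = 6:05 AM UTC on Oct 26.
Add 14 hours and 28 minutes leg 1 → 8:33 PM UTC.
Add 5 hours layover in Tashkent → 1:33 AM UTC (Oct 27).
Add 7 hours and 40 minutes leg 2 → 9:13 AM UTC.
Add 7 hours and 10 minutes layover in Dhaka → 4:23 PM UTC.
Add 4 hours and 55 minutes leg 3 → 9:18 PM UTC.
Mexico City is UTC−6:00, so local arrival = 9:18 PM − 6:00 = 3:18 PM on Oct 27.

3:18 PM on October 27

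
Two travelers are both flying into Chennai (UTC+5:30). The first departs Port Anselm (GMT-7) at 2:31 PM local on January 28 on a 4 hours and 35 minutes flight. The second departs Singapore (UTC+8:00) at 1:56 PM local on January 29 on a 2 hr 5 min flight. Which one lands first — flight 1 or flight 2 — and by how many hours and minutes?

the first, by 5 hours 55 minutes

Flight 1 in UTC: 2:31 PM + 7:00 = 9:31 PM on Jan 28.
+4 hours 35 minutes → arrive 2:06 AM UTC on Jan 29.
Flight 2 in UTC: 1:56 PM − 8:00 = 5:56 AM on Jan 29.
+2 hours and 5 minutes → arrive 8:01 AM UTC on Jan 29.
Flight 1 lands earlier by 5 hours 55 minutes.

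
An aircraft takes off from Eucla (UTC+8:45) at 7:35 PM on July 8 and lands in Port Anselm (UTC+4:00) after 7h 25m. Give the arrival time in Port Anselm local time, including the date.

Convert departure to UTC: 7:35 PM − 8:45 = 10:50 AM UTC on Jul 8.
Add 7 hours 25 minutes travel time → 6:15 PM UTC.
Port Anselm is UTC+4:00, so local arrival = 6:15 PM + 4:00 = 10:15 PM on Jul 8.

10:15 PM on July 8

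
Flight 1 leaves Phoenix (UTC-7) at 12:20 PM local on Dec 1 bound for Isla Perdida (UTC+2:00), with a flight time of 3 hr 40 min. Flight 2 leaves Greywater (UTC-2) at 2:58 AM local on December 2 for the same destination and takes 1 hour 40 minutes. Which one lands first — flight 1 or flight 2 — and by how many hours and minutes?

the first, by 7 hours 38 minutes

Flight 1 in UTC: 12:20 PM + 7:00 = 7:20 PM on Dec 1.
+3 hours 40 minutes → arrive 11:00 PM UTC on Dec 1.
Flight 2 in UTC: 2:58 AM + 2:00 = 4:58 AM on Dec 2.
+1 hour and 40 minutes → arrive 6:38 AM UTC on Dec 2.
Flight 1 lands earlier by 7 hours 38 minutes.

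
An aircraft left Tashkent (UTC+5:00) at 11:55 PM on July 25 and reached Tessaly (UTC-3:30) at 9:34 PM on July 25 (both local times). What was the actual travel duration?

6 hours 9 minutes

Departure in UTC: 11:55 PM − 5:00 = 6:55 PM on Jul 25.
Arrival in UTC: 9:34 PM + 3:30 = 1:04 AM on Jul 26.
Elapsed = 1:04 AM − 6:55 PM (+1 day) = 6 hours 9 minutes.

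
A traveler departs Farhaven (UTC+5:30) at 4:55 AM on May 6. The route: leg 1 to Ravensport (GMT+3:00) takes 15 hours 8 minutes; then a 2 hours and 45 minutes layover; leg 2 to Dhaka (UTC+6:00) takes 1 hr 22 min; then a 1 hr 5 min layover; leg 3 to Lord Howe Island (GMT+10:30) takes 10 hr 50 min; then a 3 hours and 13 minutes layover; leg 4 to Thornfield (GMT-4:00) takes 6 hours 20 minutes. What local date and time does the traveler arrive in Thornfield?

Convert departure to UTC: 4:55 AM − 5:30 = 11:25 PM UTC on May 5.
Add 15 hours and 8 minutes leg 1 → 2:33 PM UTC (May 6).
Add 2 hours 45 minutes layover in Ravensport → 5:18 PM UTC.
Add 1 hour and 22 minutes leg 2 → 6:40 PM UTC.
Add 1 hour and 5 minutes layover in Dhaka → 7:45 PM UTC.
Add 10 hours and 50 minutes leg 3 → 6:35 AM UTC (May 7).
Add 3 hours and 13 minutes layover in Lord Howe Island → 9:48 AM UTC.
Add 6 hours 20 minutes leg 4 → 4:08 PM UTC.
Thornfield is UTC−4:00, so local arrival = 4:08 PM − 4:00 = 12:08 PM on May 7.

12:08 PM on May 7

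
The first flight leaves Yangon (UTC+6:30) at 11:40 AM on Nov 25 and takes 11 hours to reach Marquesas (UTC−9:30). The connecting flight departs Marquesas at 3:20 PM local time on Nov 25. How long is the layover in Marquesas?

Convert departure to UTC: 11:40 AM − 6:30 = 5:10 AM UTC on Nov 25.
Add 11 hours flight time → 4:10 PM UTC.
Marquesas is UTC−9:30, so local arrival = 4:10 PM − 9:30 = 6:40 AM on Nov 25.
Layover = 3:20 PM − 6:40 AM = 8 hours 40 minutes.

8 hours 40 minutes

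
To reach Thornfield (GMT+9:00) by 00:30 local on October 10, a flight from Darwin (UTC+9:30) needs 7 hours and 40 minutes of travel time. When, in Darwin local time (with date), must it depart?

Target arrival in UTC: 00:30 − 9:00 = 15:30 on Oct 9.
Subtract 7 hours and 40 minutes → departure 07:50 UTC on Oct 9.
Darwin is UTC+9:30: 07:50 + 9:30 = 17:20 on Oct 9.

17:20 on Oct 9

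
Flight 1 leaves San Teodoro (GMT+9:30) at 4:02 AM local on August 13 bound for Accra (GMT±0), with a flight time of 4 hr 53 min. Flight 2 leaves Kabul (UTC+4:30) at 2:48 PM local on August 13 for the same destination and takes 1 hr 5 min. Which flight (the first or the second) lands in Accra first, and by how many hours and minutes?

Flight 1 in UTC: 4:02 AM − 9:30 = 6:32 PM on Aug 12.
+4 hours 53 minutes → arrive 11:25 PM UTC on Aug 12.
Flight 2 in UTC: 2:48 PM − 4:30 = 10:18 AM on Aug 13.
+1 hour 5 minutes → arrive 11:23 AM UTC on Aug 13.
Flight 1 lands earlier by 11 hours 58 minutes.

the first, by 11 hours 58 minutes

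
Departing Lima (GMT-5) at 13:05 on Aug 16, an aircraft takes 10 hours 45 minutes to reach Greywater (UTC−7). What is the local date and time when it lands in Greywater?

Convert departure to UTC: 13:05 + 5:00 = 18:05 UTC on Aug 16.
Add 10 hours 45 minutes travel time → 04:50 UTC (Aug 17).
Greywater is UTC−7:00, so local arrival = 04:50 − 7:00 = 21:50 on Aug 16.

21:50 on August 16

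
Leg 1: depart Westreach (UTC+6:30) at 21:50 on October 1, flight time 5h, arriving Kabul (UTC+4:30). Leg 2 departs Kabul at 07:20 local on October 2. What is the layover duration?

6 hours 30 minutes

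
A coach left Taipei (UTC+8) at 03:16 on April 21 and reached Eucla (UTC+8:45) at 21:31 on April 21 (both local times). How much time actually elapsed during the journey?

17 hours 30 minutes

Eucla is 0:45 ahead of Taipei.
Clock-face elapsed time (ignoring zones) is 18 hours 15 minutes.
Actual elapsed = 18 hours 15 minutes − 0:45 = 17 hours 30 minutes.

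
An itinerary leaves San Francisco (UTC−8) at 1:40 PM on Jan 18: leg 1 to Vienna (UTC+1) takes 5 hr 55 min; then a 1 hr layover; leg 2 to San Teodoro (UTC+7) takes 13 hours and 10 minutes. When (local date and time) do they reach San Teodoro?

12:45 AM on January 20

Convert departure to UTC: 1:40 PM + 8:00 = 9:40 PM UTC on Jan 18.
Add 5 hours and 55 minutes leg 1 → 3:35 AM UTC (Jan 19).
Add 1 hour layover in Vienna → 4:35 AM UTC.
Add 13 hours and 10 minutes leg 2 → 5:45 PM UTC.
San Teodoro is UTC+7:00, so local arrival = 5:45 PM + 7:00 = 12:45 AM on Jan 20.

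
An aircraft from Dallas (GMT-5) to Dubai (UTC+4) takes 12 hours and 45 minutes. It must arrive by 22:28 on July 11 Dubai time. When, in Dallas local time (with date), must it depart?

Target arrival in UTC: 22:28 − 4:00 = 18:28 on Jul 11.
Subtract 12 hours and 45 minutes → departure 05:43 UTC on Jul 11.
Dallas is UTC−5:00: 05:43 − 5:00 = 00:43 on Jul 11.

00:43 on Jul 11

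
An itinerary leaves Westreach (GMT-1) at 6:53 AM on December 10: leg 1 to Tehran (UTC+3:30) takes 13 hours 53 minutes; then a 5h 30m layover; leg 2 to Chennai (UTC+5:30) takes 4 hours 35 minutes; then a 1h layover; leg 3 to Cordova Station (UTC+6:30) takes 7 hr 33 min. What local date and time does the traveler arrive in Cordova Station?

10:54 PM on Dec 11

Convert departure to UTC: 6:53 AM + 1:00 = 7:53 AM UTC on Dec 10.
Add 13 hours and 53 minutes leg 1 → 9:46 PM UTC.
Add 5 hours 30 minutes layover in Tehran → 3:16 AM UTC (Dec 11).
Add 4 hours and 35 minutes leg 2 → 7:51 AM UTC.
Add 1 hour layover in Chennai → 8:51 AM UTC.
Add 7 hours and 33 minutes leg 3 → 4:24 PM UTC.
Cordova Station is UTC+6:30, so local arrival = 4:24 PM + 6:30 = 10:54 PM on Dec 11.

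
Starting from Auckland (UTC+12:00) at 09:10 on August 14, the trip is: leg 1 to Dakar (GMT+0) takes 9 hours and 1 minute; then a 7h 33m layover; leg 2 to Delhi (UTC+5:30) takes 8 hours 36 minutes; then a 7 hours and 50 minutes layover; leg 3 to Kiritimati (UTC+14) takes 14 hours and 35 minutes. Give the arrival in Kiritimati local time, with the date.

10:45 on August 16

Convert departure to UTC: 09:10 − 12:00 = 21:10 UTC on Aug 13.
Add 9 hours 1 minute leg 1 → 06:11 UTC (Aug 14).
Add 7 hours and 33 minutes layover in Dakar → 13:44 UTC.
Add 8 hours and 36 minutes leg 2 → 22:20 UTC.
Add 7 hours and 50 minutes layover in Delhi → 06:10 UTC (Aug 15).
Add 14 hours and 35 minutes leg 3 → 20:45 UTC.
Kiritimati is UTC+14:00, so local arrival = 20:45 + 14:00 = 10:45 on Aug 16.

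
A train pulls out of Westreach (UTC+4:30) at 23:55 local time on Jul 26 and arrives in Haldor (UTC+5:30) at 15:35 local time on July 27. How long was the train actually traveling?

14 hours 40 minutes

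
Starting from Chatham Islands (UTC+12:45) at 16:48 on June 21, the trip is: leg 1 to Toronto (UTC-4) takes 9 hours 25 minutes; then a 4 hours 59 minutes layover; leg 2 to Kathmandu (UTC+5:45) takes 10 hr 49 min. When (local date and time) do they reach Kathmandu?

Convert departure to UTC: 16:48 − 12:45 = 04:03 UTC on Jun 21.
Add 9 hours and 25 minutes leg 1 → 13:28 UTC.
Add 4 hours 59 minutes layover in Toronto → 18:27 UTC.
Add 10 hours 49 minutes leg 2 → 05:16 UTC (Jun 22).
Kathmandu is UTC+5:45, so local arrival = 05:16 + 5:45 = 11:01 on Jun 22.

11:01 on Jun 22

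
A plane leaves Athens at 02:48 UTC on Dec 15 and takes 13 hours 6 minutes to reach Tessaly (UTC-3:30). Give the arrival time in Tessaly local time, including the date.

12:24 on December 15

Departure is given in UTC: 02:48 on Dec 15.
Add 13 hours and 6 minutes → 15:54 UTC.
Tessaly is UTC−3:30: 15:54 − 3:30 = 12:24 on Dec 15.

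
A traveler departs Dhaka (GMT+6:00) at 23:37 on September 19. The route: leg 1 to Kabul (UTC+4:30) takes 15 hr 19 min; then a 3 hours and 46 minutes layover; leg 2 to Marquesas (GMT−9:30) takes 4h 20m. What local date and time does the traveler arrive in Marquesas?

Convert departure to UTC: 23:37 − 6:00 = 17:37 UTC on Sep 19.
Add 15 hours and 19 minutes leg 1 → 08:56 UTC (Sep 20).
Add 3 hours 46 minutes layover in Kabul → 12:42 UTC.
Add 4 hours 20 minutes leg 2 → 17:02 UTC.
Marquesas is UTC−9:30, so local arrival = 17:02 − 9:30 = 07:32 on Sep 20.

07:32 on September 20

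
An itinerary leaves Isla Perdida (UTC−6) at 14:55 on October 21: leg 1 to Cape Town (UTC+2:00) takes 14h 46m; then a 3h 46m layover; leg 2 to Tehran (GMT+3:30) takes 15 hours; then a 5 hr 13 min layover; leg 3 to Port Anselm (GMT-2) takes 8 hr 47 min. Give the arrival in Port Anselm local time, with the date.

Convert departure to UTC: 14:55 + 6:00 = 20:55 UTC on Oct 21.
Add 14 hours 46 minutes leg 1 → 11:41 UTC (Oct 22).
Add 3 hours 46 minutes layover in Cape Town → 15:27 UTC.
Add 15 hours leg 2 → 06:27 UTC (Oct 23).
Add 5 hours 13 minutes layover in Tehran → 11:40 UTC.
Add 8 hours and 47 minutes leg 3 → 20:27 UTC.
Port Anselm is UTC−2:00, so local arrival = 20:27 − 2:00 = 18:27 on Oct 23.

18:27 on Oct 23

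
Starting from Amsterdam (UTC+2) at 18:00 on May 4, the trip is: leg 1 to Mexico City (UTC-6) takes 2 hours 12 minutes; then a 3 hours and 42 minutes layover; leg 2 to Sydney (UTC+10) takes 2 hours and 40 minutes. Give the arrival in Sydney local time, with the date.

10:34 on May 5

Convert departure to UTC: 18:00 − 2:00 = 16:00 UTC on May 4.
Add 2 hours 12 minutes leg 1 → 18:12 UTC.
Add 3 hours and 42 minutes layover in Mexico City → 21:54 UTC.
Add 2 hours and 40 minutes leg 2 → 00:34 UTC (May 5).
Sydney is UTC+10:00, so local arrival = 00:34 + 10:00 = 10:34 on May 5.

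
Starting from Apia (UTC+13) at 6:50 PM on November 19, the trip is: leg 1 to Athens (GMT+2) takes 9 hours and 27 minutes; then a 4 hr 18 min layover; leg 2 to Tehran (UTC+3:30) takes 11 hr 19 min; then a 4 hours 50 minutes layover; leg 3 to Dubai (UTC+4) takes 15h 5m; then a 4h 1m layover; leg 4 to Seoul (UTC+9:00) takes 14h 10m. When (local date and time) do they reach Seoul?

6:00 AM on November 22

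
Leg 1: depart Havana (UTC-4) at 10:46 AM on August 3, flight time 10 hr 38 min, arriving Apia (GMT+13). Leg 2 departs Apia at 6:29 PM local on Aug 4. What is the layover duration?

Convert departure to UTC: 10:46 AM + 4:00 = 2:46 PM UTC on Aug 3.
Add 10 hours 38 minutes flight time → 1:24 AM UTC (Aug 4).
Apia is UTC+13:00, so local arrival = 1:24 AM + 13:00 = 2:24 PM on Aug 4.
Layover = 6:29 PM − 2:24 PM = 4 hours 5 minutes.

4 hours 5 minutes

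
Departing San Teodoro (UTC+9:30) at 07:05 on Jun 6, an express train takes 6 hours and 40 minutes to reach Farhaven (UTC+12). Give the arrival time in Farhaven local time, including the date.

16:15 on June 6

Convert departure to UTC: 07:05 − 9:30 = 21:35 UTC on Jun 5.
Add 6 hours 40 minutes travel time → 04:15 UTC (Jun 6).
Farhaven is UTC+12:00, so local arrival = 04:15 + 12:00 = 16:15 on Jun 6.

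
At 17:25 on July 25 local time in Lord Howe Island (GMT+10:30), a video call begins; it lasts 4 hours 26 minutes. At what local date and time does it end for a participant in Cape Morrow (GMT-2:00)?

09:21 on Jul 25

Convert start to UTC: 17:25 − 10:30 = 06:55 UTC on Jul 25.
Add 4 hours and 26 minutes duration → 11:21 UTC.
Cape Morrow is UTC−2:00, so local end time = 11:21 − 2:00 = 09:21 on Jul 25.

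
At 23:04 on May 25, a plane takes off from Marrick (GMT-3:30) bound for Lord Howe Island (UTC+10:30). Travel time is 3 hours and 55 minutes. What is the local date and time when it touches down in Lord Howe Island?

16:59 on May 26

Lord Howe Island is 14:00 ahead of Marrick.
After 3 hours 55 minutes it is 02:59 (May 26) in Marrick.
Shift by the zone difference: 02:59 + 14:00 = 16:59 on May 26 in Lord Howe Island.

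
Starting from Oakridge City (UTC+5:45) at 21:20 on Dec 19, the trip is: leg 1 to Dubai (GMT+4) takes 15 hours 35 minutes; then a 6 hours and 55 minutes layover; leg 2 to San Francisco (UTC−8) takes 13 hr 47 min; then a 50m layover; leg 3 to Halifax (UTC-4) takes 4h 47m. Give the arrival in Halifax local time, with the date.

05:29 on December 21

Convert departure to UTC: 21:20 − 5:45 = 15:35 UTC on Dec 19.
Add 15 hours 35 minutes leg 1 → 07:10 UTC (Dec 20).
Add 6 hours 55 minutes layover in Dubai → 14:05 UTC.
Add 13 hours and 47 minutes leg 2 → 03:52 UTC (Dec 21).
Add 50 minutes layover in San Francisco → 04:42 UTC.
Add 4 hours 47 minutes leg 3 → 09:29 UTC.
Halifax is UTC−4:00, so local arrival = 09:29 − 4:00 = 05:29 on Dec 21.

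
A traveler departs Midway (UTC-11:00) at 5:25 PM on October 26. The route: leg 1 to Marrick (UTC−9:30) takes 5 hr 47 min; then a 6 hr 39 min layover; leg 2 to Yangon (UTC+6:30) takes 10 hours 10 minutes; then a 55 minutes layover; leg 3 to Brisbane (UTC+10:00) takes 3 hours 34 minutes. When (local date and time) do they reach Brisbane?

5:30 PM on Oct 28

Convert departure to UTC: 5:25 PM + 11:00 = 4:25 AM UTC on Oct 27.
Add 5 hours and 47 minutes leg 1 → 10:12 AM UTC.
Add 6 hours 39 minutes layover in Marrick → 4:51 PM UTC.
Add 10 hours 10 minutes leg 2 → 3:01 AM UTC (Oct 28).
Add 55 minutes layover in Yangon → 3:56 AM UTC.
Add 3 hours and 34 minutes leg 3 → 7:30 AM UTC.
Brisbane is UTC+10:00, so local arrival = 7:30 AM + 10:00 = 5:30 PM on Oct 28.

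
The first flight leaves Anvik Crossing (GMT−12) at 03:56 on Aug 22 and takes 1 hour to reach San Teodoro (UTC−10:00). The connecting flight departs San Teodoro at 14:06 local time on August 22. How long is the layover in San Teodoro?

Convert departure to UTC: 03:56 + 12:00 = 15:56 UTC on Aug 22.
Add 1 hour flight time → 16:56 UTC.
San Teodoro is UTC−10:00, so local arrival = 16:56 − 10:00 = 06:56 on Aug 22.
Layover = 14:06 − 06:56 = 7 hours 10 minutes.

7 hours 10 minutes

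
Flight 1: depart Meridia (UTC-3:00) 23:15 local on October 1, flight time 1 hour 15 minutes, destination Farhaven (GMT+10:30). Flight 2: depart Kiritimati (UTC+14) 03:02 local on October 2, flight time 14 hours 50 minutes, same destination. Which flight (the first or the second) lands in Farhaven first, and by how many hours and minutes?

Flight 1 in UTC: 23:15 + 3:00 = 02:15 on Oct 2.
+1 hour and 15 minutes → arrive 03:30 UTC on Oct 2.
Flight 2 in UTC: 03:02 − 14:00 = 13:02 on Oct 1.
+14 hours 50 minutes → arrive 03:52 UTC on Oct 2.
Flight 1 lands earlier by 22 minutes.

the first, by 22 minutes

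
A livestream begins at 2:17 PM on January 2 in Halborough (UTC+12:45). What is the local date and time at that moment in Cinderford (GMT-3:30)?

10:02 PM on January 1

In UTC: 2:17 PM − 12:45 = 1:32 AM on Jan 2.
Cinderford is UTC−3:30: 1:32 AM − 3:30 = 10:02 PM on Jan 1.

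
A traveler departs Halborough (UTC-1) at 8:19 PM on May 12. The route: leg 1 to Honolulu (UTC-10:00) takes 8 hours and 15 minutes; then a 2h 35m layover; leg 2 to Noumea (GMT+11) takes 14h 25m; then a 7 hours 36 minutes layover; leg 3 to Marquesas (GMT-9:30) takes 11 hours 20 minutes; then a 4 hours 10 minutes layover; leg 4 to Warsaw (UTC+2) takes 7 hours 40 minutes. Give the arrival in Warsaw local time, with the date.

7:20 AM on May 15

Convert departure to UTC: 8:19 PM + 1:00 = 9:19 PM UTC on May 12.
Add 8 hours 15 minutes leg 1 → 5:34 AM UTC (May 13).
Add 2 hours and 35 minutes layover in Honolulu → 8:09 AM UTC.
Add 14 hours 25 minutes leg 2 → 10:34 PM UTC.
Add 7 hours 36 minutes layover in Noumea → 6:10 AM UTC (May 14).
Add 11 hours and 20 minutes leg 3 → 5:30 PM UTC.
Add 4 hours and 10 minutes layover in Marquesas → 9:40 PM UTC.
Add 7 hours 40 minutes leg 4 → 5:20 AM UTC (May 15).
Warsaw is UTC+2:00, so local arrival = 5:20 AM + 2:00 = 7:20 AM on May 15.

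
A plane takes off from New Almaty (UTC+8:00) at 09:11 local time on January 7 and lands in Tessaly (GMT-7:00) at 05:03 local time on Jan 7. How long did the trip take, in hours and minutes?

10 hours 52 minutes

Tessaly is 15:00 behind New Almaty.
Clock-face elapsed time (ignoring zones) is −4 hours 8 minutes.
Actual elapsed = −4 hours 8 minutes + 15:00 = 10 hours 52 minutes.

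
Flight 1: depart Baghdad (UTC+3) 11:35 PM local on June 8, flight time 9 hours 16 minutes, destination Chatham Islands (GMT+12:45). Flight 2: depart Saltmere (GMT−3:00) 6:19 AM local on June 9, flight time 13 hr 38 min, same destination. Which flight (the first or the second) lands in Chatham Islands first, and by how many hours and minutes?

Flight 1 in UTC: 11:35 PM − 3:00 = 8:35 PM on Jun 8.
+9 hours 16 minutes → arrive 5:51 AM UTC on Jun 9.
Flight 2 in UTC: 6:19 AM + 3:00 = 9:19 AM on Jun 9.
+13 hours 38 minutes → arrive 10:57 PM UTC on Jun 9.
Flight 1 lands earlier by 17 hours 6 minutes.

the first, by 17 hours 6 minutes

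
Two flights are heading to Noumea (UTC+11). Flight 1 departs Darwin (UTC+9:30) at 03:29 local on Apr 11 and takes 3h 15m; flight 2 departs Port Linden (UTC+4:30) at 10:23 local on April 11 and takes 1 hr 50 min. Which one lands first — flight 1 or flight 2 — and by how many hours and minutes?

Flight 1 in UTC: 03:29 − 9:30 = 17:59 on Apr 10.
+3 hours and 15 minutes → arrive 21:14 UTC on Apr 10.
Flight 2 in UTC: 10:23 − 4:30 = 05:53 on Apr 11.
+1 hour 50 minutes → arrive 07:43 UTC on Apr 11.
Flight 1 lands earlier by 10 hours 29 minutes.

the first, by 10 hours 29 minutes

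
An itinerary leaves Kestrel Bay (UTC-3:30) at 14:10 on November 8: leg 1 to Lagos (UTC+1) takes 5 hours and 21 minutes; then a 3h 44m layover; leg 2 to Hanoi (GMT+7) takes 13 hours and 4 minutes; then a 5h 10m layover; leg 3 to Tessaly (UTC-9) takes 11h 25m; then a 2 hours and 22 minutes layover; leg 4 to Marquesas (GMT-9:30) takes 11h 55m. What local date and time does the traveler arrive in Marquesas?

13:11 on Nov 10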